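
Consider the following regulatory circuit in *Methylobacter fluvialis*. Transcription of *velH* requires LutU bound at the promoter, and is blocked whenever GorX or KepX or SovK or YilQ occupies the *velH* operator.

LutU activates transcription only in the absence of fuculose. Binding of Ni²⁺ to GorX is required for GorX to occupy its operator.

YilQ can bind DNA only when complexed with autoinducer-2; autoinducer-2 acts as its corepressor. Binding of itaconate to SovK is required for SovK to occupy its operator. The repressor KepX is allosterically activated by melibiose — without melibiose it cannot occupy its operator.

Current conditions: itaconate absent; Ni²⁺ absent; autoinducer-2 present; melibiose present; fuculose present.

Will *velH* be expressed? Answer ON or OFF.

Ni²⁺ is absent, so GorX is inactive.
Melibiose is present, so KepX is active.
Fuculose is present, so LutU is inactive.
Itaconate is absent, so SovK is inactive.
Autoinducer-2 is present, so YilQ is active.
With repressor KepX bound, *velH* is not transcribed.

OFF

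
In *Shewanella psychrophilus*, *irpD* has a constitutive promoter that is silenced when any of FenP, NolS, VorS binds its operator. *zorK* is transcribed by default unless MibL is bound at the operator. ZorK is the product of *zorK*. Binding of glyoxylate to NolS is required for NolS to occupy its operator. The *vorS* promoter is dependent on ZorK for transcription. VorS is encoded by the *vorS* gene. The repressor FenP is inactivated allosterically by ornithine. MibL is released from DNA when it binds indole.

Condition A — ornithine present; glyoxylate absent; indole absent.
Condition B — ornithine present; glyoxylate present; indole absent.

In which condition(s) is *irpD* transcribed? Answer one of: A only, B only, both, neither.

Condition A:
Ornithine is present, so FenP is inactive.
Glyoxylate is absent, so NolS is inactive.
Indole is absent, so MibL is active.
With repressor MibL bound, *zorK* is not transcribed.
So ZorK is not produced.
Required activator ZorK is absent, so *vorS* is not transcribed.
So VorS is not produced.
With no repressor bound, *irpD* is transcribed.
→ *irpD* is ON in A.
Condition B:
Ornithine is present, so FenP is inactive.
Glyoxylate is present, so NolS is active.
Indole is absent, so MibL is active.
With repressor MibL bound, *zorK* is not transcribed.
So ZorK is not produced.
Required activator ZorK is absent, so *vorS* is not transcribed.
So VorS is not produced.
With repressor NolS bound, *irpD* is not transcribed.
→ *irpD* is OFF in B.

A only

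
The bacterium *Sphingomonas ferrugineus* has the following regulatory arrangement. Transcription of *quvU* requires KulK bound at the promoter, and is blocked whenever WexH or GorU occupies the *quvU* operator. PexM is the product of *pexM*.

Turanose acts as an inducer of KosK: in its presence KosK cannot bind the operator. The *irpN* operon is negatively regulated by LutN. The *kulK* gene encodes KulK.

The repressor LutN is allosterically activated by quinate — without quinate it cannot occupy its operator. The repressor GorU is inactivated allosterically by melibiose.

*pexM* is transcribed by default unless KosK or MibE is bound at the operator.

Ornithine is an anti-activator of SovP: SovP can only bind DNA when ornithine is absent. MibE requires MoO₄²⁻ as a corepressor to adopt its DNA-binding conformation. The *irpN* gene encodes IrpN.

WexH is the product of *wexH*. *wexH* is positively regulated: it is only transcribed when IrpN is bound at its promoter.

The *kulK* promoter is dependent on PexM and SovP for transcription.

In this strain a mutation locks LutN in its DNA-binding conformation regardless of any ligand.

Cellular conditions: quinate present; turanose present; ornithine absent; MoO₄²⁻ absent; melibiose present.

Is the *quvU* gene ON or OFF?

LutN is constitutively active in this strain.
With repressor LutN bound, *irpN* is not transcribed.
So IrpN is not produced.
Required activator IrpN is absent, so *wexH* is not transcribed.
So WexH is not produced.
Turanose is present, so KosK is inactive.
MoO₄²⁻ is absent, so MibE is inactive.
With no repressor bound, *pexM* is transcribed.
So PexM is produced and active.
Ornithine is absent, so SovP is active.
No repressor is bound and PexM and SovP are active, so *kulK* is transcribed.
So KulK is produced and active.
Melibiose is present, so GorU is inactive.
No repressor is bound and KulK is active, so *quvU* is transcribed.

ON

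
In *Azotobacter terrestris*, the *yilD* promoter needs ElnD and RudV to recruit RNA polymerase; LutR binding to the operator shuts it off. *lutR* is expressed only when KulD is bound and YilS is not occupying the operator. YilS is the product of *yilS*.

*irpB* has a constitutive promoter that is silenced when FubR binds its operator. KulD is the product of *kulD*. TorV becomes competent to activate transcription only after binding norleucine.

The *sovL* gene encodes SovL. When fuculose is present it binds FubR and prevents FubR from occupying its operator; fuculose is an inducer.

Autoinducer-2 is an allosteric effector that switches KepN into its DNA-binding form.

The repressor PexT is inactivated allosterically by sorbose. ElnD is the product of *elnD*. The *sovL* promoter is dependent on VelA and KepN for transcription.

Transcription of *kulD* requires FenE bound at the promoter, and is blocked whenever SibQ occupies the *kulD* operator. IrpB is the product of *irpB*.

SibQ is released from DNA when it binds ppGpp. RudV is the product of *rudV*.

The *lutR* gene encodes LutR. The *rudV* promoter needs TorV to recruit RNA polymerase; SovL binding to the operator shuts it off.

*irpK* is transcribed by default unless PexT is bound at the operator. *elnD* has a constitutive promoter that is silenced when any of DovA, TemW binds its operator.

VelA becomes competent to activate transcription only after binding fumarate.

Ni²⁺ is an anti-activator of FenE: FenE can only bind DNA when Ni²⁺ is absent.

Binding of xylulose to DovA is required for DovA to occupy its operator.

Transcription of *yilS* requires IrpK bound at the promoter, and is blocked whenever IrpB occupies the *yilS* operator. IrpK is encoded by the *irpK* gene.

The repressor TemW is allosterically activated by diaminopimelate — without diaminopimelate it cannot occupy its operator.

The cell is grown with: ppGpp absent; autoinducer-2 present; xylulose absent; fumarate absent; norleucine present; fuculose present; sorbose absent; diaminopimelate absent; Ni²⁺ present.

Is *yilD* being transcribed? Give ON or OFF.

Xylulose is absent, so DovA is inactive.
Diaminopimelate is absent, so TemW is inactive.
With no repressor bound, *elnD* is transcribed.
So ElnD is produced and active.
Fumarate is absent, so VelA is inactive.
Autoinducer-2 is present, so KepN is active.
Required activator VelA is absent, so *sovL* is not transcribed.
So SovL is not produced.
Norleucine is present, so TorV is active.
No repressor is bound and TorV is active, so *rudV* is transcribed.
So RudV is produced and active.
ppGpp is absent, so SibQ is active.
Ni²⁺ is present, so FenE is inactive.
With repressor SibQ bound, *kulD* is not transcribed.
So KulD is not produced.
Sorbose is absent, so PexT is active.
With repressor PexT bound, *irpK* is not transcribed.
So IrpK is not produced.
Fuculose is present, so FubR is inactive.
With no repressor bound, *irpB* is transcribed.
So IrpB is produced and active.
With repressor IrpB bound, *yilS* is not transcribed.
So YilS is not produced.
Required activator KulD is absent, so *lutR* is not transcribed.
So LutR is not produced.
No repressor is bound and ElnD and RudV are active, so *yilD* is transcribed.

ON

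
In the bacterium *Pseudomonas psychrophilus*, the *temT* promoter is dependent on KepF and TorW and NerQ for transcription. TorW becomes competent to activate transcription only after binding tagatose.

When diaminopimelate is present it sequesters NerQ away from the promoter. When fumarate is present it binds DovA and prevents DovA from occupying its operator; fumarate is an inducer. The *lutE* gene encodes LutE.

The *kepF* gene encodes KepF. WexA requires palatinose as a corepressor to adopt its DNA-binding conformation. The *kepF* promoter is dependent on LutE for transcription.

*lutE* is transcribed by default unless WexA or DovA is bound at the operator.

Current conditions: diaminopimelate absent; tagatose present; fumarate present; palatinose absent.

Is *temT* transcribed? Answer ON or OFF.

ON

Palatinose is absent, so WexA is inactive.
Fumarate is present, so DovA is inactive.
With no repressor bound, *lutE* is transcribed.
So LutE is produced and active.
No repressor is bound and LutE is active, so *kepF* is transcribed.
So KepF is produced and active.
Tagatose is present, so TorW is active.
Diaminopimelate is absent, so NerQ is active.
No repressor is bound and KepF and TorW and NerQ are active, so *temT* is transcribed.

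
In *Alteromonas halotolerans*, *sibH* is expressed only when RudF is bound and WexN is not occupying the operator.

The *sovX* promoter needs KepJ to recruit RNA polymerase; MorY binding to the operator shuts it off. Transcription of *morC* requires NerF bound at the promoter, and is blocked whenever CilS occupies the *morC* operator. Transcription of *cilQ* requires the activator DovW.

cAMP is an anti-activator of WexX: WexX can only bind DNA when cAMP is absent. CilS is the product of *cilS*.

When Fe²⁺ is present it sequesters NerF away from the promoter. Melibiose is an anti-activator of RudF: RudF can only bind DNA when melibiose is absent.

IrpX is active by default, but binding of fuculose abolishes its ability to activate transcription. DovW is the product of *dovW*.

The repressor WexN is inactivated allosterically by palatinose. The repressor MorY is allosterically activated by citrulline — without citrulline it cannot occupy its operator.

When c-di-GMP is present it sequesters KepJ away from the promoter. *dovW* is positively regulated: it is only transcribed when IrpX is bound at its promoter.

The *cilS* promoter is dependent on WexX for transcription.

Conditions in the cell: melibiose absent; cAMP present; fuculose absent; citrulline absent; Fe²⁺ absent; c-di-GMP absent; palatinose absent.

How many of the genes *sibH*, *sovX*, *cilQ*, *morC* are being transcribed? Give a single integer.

Palatinose is absent, so WexN is active.
Melibiose is absent, so RudF is active.
With repressor WexN bound, *sibH* is not transcribed.
→ *sibH* is OFF.
Citrulline is absent, so MorY is inactive.
c-di-GMP is absent, so KepJ is active.
No repressor is bound and KepJ is active, so *sovX* is transcribed.
→ *sovX* is ON.
Fuculose is absent, so IrpX is active.
No repressor is bound and IrpX is active, so *dovW* is transcribed.
So DovW is produced and active.
No repressor is bound and DovW is active, so *cilQ* is transcribed.
→ *cilQ* is ON.
Fe²⁺ is absent, so NerF is active.
cAMP is present, so WexX is inactive.
Required activator WexX is absent, so *cilS* is not transcribed.
So CilS is not produced.
No repressor is bound and NerF is active, so *morC* is transcribed.
→ *morC* is ON.
3 of the 4 genes are transcribed.

3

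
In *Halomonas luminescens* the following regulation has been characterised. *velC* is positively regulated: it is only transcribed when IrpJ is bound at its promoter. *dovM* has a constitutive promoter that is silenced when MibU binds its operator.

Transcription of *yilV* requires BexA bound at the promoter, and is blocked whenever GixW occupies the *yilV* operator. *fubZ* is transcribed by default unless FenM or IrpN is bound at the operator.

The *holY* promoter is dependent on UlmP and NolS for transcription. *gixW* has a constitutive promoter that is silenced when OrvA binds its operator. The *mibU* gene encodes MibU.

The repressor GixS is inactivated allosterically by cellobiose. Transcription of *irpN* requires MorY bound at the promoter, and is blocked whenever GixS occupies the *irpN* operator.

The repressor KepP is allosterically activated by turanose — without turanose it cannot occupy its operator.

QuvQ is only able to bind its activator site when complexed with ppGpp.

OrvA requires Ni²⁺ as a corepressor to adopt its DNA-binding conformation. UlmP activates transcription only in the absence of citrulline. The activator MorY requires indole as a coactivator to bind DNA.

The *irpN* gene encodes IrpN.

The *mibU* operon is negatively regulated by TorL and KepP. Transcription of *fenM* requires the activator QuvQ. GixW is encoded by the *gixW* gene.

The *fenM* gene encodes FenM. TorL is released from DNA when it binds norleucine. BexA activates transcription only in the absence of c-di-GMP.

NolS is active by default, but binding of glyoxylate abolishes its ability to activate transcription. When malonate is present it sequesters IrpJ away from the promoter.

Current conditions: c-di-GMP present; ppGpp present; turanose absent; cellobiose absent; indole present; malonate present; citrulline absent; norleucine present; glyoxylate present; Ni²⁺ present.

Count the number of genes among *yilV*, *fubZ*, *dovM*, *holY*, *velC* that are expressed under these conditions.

c-di-GMP is present, so BexA is inactive.
Ni²⁺ is present, so OrvA is active.
With repressor OrvA bound, *gixW* is not transcribed.
So GixW is not produced.
Required activator BexA is absent, so *yilV* is not transcribed.
→ *yilV* is OFF.
ppGpp is present, so QuvQ is active.
No repressor is bound and QuvQ is active, so *fenM* is transcribed.
So FenM is produced and active.
Cellobiose is absent, so GixS is active.
Indole is present, so MorY is active.
With repressor GixS bound, *irpN* is not transcribed.
So IrpN is not produced.
With repressor FenM bound, *fubZ* is not transcribed.
→ *fubZ* is OFF.
Norleucine is present, so TorL is inactive.
Turanose is absent, so KepP is inactive.
With no repressor bound, *mibU* is transcribed.
So MibU is produced and active.
With repressor MibU bound, *dovM* is not transcribed.
→ *dovM* is OFF.
Citrulline is absent, so UlmP is active.
Glyoxylate is present, so NolS is inactive.
Required activator NolS is absent, so *holY* is not transcribed.
→ *holY* is OFF.
Malonate is present, so IrpJ is inactive.
Required activator IrpJ is absent, so *velC* is not transcribed.
→ *velC* is OFF.
0 of the 5 genes are transcribed.

0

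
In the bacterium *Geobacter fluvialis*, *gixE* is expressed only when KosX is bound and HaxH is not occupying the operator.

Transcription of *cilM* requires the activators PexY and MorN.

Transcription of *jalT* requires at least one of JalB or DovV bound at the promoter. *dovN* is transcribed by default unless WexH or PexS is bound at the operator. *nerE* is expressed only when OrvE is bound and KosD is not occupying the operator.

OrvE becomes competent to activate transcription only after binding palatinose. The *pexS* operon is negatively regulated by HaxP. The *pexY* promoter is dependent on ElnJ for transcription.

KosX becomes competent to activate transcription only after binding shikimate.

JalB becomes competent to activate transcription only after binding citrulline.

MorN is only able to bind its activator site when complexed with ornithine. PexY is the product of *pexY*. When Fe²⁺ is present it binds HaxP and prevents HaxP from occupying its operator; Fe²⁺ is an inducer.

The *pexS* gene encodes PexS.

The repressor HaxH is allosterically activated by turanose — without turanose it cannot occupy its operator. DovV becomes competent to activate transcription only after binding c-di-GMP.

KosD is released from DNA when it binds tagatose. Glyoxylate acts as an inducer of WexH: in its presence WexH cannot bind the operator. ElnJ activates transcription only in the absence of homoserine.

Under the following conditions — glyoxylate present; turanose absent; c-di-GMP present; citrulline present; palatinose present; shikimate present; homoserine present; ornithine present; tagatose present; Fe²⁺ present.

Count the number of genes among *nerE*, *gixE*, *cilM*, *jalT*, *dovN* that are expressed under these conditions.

Palatinose is present, so OrvE is active.
Tagatose is present, so KosD is inactive.
No repressor is bound and OrvE is active, so *nerE* is transcribed.
→ *nerE* is ON.
Turanose is absent, so HaxH is inactive.
Shikimate is present, so KosX is active.
No repressor is bound and KosX is active, so *gixE* is transcribed.
→ *gixE* is ON.
Homoserine is present, so ElnJ is inactive.
Required activator ElnJ is absent, so *pexY* is not transcribed.
So PexY is not produced.
Ornithine is present, so MorN is active.
Required activator PexY is absent, so *cilM* is not transcribed.
→ *cilM* is OFF.
Citrulline is present, so JalB is active.
c-di-GMP is present, so DovV is active.
Activator JalB is present, so *jalT* is transcribed.
→ *jalT* is ON.
Glyoxylate is present, so WexH is inactive.
Fe²⁺ is present, so HaxP is inactive.
With no repressor bound, *pexS* is transcribed.
So PexS is produced and active.
With repressor PexS bound, *dovN* is not transcribed.
→ *dovN* is OFF.
3 of the 5 genes are transcribed.

3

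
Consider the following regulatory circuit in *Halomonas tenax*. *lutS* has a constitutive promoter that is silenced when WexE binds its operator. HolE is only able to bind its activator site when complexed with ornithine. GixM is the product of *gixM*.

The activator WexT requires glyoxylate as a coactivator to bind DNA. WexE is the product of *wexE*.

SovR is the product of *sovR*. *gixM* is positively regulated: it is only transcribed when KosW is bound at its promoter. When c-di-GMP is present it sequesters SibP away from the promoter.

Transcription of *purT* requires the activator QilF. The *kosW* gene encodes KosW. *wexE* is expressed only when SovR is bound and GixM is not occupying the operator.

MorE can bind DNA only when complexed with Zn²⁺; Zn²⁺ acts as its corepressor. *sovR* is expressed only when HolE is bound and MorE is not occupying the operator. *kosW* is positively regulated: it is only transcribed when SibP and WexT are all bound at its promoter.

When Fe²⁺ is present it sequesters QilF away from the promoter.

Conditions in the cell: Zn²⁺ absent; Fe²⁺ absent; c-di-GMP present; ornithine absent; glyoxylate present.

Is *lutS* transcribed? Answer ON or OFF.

ON

c-di-GMP is present, so SibP is inactive.
Glyoxylate is present, so WexT is active.
Required activator SibP is absent, so *kosW* is not transcribed.
So KosW is not produced.
Required activator KosW is absent, so *gixM* is not transcribed.
So GixM is not produced.
Zn²⁺ is absent, so MorE is inactive.
Ornithine is absent, so HolE is inactive.
Required activator HolE is absent, so *sovR* is not transcribed.
So SovR is not produced.
Required activator SovR is absent, so *wexE* is not transcribed.
So WexE is not produced.
With no repressor bound, *lutS* is transcribed.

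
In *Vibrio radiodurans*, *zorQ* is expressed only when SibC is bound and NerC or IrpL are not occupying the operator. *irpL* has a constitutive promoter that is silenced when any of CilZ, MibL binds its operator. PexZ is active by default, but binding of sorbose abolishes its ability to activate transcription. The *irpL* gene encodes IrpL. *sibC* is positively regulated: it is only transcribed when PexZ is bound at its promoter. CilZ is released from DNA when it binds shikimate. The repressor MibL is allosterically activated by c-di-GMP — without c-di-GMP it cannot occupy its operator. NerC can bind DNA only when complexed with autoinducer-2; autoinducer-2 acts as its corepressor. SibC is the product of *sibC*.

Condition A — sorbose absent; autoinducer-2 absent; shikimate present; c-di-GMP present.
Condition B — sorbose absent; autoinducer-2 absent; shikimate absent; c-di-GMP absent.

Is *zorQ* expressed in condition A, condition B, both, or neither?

Condition A:
Sorbose is absent, so PexZ is active.
No repressor is bound and PexZ is active, so *sibC* is transcribed.
So SibC is produced and active.
Autoinducer-2 is absent, so NerC is inactive.
Shikimate is present, so CilZ is inactive.
c-di-GMP is present, so MibL is active.
With repressor MibL bound, *irpL* is not transcribed.
So IrpL is not produced.
No repressor is bound and SibC is active, so *zorQ* is transcribed.
→ *zorQ* is ON in A.
Condition B:
Sorbose is absent, so PexZ is active.
No repressor is bound and PexZ is active, so *sibC* is transcribed.
So SibC is produced and active.
Autoinducer-2 is absent, so NerC is inactive.
Shikimate is absent, so CilZ is active.
c-di-GMP is absent, so MibL is inactive.
With repressor CilZ bound, *irpL* is not transcribed.
So IrpL is not produced.
No repressor is bound and SibC is active, so *zorQ* is transcribed.
→ *zorQ* is ON in B.

both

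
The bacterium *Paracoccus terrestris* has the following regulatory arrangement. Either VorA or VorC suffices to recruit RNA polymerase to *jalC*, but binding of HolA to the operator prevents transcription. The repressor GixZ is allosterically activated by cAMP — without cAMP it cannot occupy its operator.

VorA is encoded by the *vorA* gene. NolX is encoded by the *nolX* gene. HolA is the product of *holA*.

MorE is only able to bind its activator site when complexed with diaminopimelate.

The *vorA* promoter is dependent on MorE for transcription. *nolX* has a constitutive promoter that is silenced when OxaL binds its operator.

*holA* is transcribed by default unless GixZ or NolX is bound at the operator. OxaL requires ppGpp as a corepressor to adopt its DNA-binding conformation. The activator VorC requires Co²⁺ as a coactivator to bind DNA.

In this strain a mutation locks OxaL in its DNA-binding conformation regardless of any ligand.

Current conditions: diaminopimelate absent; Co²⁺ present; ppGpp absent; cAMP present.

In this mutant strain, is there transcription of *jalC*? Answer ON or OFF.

cAMP is present, so GixZ is active.
OxaL is constitutively active in this strain.
With repressor OxaL bound, *nolX* is not transcribed.
So NolX is not produced.
With repressor GixZ bound, *holA* is not transcribed.
So HolA is not produced.
Diaminopimelate is absent, so MorE is inactive.
Required activator MorE is absent, so *vorA* is not transcribed.
So VorA is not produced.
Co²⁺ is present, so VorC is active.
Activator VorC is present, so *jalC* is transcribed.

ON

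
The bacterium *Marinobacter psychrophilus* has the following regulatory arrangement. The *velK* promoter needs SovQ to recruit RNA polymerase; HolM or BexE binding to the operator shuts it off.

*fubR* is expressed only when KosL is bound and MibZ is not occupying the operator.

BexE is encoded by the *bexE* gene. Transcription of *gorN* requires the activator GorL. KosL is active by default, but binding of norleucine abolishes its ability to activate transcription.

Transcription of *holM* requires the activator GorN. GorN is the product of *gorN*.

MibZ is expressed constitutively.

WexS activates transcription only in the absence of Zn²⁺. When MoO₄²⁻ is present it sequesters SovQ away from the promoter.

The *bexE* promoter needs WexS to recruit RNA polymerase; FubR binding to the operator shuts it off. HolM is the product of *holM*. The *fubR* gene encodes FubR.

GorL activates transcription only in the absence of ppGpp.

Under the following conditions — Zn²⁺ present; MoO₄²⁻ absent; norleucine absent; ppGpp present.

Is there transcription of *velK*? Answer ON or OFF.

ppGpp is present, so GorL is inactive.
Required activator GorL is absent, so *gorN* is not transcribed.
So GorN is not produced.
Required activator GorN is absent, so *holM* is not transcribed.
So HolM is not produced.
Zn²⁺ is present, so WexS is inactive.
MibZ is produced constitutively and is active.
Norleucine is absent, so KosL is active.
With repressor MibZ bound, *fubR* is not transcribed.
So FubR is not produced.
Required activator WexS is absent, so *bexE* is not transcribed.
So BexE is not produced.
MoO₄²⁻ is absent, so SovQ is active.
No repressor is bound and SovQ is active, so *velK* is transcribed.

ON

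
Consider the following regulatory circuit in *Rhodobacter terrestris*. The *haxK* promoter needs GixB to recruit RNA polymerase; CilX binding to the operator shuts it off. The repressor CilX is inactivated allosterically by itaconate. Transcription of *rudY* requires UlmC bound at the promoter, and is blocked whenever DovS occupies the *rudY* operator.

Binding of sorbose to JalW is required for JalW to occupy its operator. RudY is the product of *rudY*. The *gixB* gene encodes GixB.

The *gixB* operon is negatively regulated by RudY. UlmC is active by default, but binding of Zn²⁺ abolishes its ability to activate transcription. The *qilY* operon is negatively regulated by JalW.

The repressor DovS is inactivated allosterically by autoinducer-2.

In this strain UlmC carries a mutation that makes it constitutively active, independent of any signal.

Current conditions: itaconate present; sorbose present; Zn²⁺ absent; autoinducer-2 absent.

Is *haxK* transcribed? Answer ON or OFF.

Itaconate is present, so CilX is inactive.
UlmC is constitutively active in this strain.
Autoinducer-2 is absent, so DovS is active.
With repressor DovS bound, *rudY* is not transcribed.
So RudY is not produced.
With no repressor bound, *gixB* is transcribed.
So GixB is produced and active.
No repressor is bound and GixB is active, so *haxK* is transcribed.

ON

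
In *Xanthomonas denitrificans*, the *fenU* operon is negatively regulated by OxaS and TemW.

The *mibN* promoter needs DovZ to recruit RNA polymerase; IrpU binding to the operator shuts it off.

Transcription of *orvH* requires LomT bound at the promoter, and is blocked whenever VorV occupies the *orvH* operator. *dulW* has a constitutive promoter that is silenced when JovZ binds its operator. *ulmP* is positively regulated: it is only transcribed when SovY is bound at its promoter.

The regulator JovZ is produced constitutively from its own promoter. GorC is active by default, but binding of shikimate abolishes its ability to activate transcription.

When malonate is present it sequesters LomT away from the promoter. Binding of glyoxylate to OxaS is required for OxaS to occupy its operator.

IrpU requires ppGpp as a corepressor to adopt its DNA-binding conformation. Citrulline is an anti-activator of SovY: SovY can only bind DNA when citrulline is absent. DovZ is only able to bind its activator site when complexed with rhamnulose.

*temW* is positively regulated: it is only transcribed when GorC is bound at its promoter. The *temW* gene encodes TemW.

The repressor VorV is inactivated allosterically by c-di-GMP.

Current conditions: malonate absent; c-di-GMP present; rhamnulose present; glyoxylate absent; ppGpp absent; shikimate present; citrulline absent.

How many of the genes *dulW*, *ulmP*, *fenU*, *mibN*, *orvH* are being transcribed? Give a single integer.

4

JovZ is produced constitutively and is active.
With repressor JovZ bound, *dulW* is not transcribed.
→ *dulW* is OFF.
Citrulline is absent, so SovY is active.
No repressor is bound and SovY is active, so *ulmP* is transcribed.
→ *ulmP* is ON.
Glyoxylate is absent, so OxaS is inactive.
Shikimate is present, so GorC is inactive.
Required activator GorC is absent, so *temW* is not transcribed.
So TemW is not produced.
With no repressor bound, *fenU* is transcribed.
→ *fenU* is ON.
ppGpp is absent, so IrpU is inactive.
Rhamnulose is present, so DovZ is active.
No repressor is bound and DovZ is active, so *mibN* is transcribed.
→ *mibN* is ON.
Malonate is absent, so LomT is active.
c-di-GMP is present, so VorV is inactive.
No repressor is bound and LomT is active, so *orvH* is transcribed.
→ *orvH* is ON.
4 of the 5 genes are transcribed.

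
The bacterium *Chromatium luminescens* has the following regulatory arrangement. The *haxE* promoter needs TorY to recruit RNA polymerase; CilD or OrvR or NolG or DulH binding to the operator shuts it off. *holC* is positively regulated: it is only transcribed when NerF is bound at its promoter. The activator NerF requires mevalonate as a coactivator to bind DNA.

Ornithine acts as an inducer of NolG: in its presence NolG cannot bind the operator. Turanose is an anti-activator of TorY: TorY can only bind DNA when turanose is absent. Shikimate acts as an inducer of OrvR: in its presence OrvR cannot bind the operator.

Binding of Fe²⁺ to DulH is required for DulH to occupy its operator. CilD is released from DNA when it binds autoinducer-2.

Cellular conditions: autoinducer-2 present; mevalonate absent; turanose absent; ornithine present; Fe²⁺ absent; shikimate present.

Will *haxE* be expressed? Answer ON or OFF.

Autoinducer-2 is present, so CilD is inactive.
Turanose is absent, so TorY is active.
Shikimate is present, so OrvR is inactive.
Ornithine is present, so NolG is inactive.
Fe²⁺ is absent, so DulH is inactive.
No repressor is bound and TorY is active, so *haxE* is transcribed.

ON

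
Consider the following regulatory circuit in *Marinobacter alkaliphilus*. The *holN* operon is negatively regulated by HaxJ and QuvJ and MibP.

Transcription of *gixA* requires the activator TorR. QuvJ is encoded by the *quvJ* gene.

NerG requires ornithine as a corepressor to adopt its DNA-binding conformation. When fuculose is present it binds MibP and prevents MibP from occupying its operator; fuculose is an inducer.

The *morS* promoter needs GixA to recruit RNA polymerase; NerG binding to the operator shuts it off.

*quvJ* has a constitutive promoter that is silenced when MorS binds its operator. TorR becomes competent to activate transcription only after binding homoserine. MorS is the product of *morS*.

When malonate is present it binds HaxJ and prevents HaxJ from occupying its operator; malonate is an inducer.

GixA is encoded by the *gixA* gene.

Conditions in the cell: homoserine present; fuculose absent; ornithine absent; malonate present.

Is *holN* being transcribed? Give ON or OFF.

OFF

Malonate is present, so HaxJ is inactive.
Ornithine is absent, so NerG is inactive.
Homoserine is present, so TorR is active.
No repressor is bound and TorR is active, so *gixA* is transcribed.
So GixA is produced and active.
No repressor is bound and GixA is active, so *morS* is transcribed.
So MorS is produced and active.
With repressor MorS bound, *quvJ* is not transcribed.
So QuvJ is not produced.
Fuculose is absent, so MibP is active.
With repressor MibP bound, *holN* is not transcribed.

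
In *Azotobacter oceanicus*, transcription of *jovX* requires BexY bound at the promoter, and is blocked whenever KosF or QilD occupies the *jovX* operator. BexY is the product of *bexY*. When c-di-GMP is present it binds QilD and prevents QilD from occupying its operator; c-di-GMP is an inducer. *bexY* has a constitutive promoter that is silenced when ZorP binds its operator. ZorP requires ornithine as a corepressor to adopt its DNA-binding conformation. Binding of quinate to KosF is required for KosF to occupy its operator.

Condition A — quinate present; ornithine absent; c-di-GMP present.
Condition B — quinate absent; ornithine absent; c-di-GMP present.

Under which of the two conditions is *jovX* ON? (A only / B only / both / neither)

Condition A:
Quinate is present, so KosF is active.
Ornithine is absent, so ZorP is inactive.
With no repressor bound, *bexY* is transcribed.
So BexY is produced and active.
c-di-GMP is present, so QilD is inactive.
With repressor KosF bound, *jovX* is not transcribed.
→ *jovX* is OFF in A.
Condition B:
Quinate is absent, so KosF is inactive.
Ornithine is absent, so ZorP is inactive.
With no repressor bound, *bexY* is transcribed.
So BexY is produced and active.
c-di-GMP is present, so QilD is inactive.
No repressor is bound and BexY is active, so *jovX* is transcribed.
→ *jovX* is ON in B.

B only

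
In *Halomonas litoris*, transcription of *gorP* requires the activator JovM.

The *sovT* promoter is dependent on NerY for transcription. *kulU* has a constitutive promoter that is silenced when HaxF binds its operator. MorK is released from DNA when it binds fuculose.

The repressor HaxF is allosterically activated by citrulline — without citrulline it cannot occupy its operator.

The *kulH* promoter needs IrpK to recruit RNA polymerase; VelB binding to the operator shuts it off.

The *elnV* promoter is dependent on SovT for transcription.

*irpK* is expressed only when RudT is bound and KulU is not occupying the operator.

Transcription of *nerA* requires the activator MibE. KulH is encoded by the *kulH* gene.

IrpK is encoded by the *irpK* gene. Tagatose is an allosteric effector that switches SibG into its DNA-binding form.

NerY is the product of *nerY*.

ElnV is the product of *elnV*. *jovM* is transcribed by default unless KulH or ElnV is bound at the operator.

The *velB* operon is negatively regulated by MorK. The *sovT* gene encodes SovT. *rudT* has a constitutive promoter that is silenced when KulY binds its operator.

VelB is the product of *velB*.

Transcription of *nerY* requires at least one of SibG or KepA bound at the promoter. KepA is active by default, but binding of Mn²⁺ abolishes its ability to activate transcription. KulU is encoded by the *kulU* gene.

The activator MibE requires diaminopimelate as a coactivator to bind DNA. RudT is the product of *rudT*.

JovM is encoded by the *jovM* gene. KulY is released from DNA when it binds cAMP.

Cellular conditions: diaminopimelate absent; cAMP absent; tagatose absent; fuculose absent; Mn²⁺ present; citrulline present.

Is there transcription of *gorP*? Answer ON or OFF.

cAMP is absent, so KulY is active.
With repressor KulY bound, *rudT* is not transcribed.
So RudT is not produced.
Citrulline is present, so HaxF is active.
With repressor HaxF bound, *kulU* is not transcribed.
So KulU is not produced.
Required activator RudT is absent, so *irpK* is not transcribed.
So IrpK is not produced.
Fuculose is absent, so MorK is active.
With repressor MorK bound, *velB* is not transcribed.
So VelB is not produced.
Required activator IrpK is absent, so *kulH* is not transcribed.
So KulH is not produced.
Tagatose is absent, so SibG is inactive.
Mn²⁺ is present, so KepA is inactive.
No activator is available at the *nerY* promoter, so *nerY* is not transcribed.
So NerY is not produced.
Required activator NerY is absent, so *sovT* is not transcribed.
So SovT is not produced.
Required activator SovT is absent, so *elnV* is not transcribed.
So ElnV is not produced.
With no repressor bound, *jovM* is transcribed.
So JovM is produced and active.
No repressor is bound and JovM is active, so *gorP* is transcribed.

ON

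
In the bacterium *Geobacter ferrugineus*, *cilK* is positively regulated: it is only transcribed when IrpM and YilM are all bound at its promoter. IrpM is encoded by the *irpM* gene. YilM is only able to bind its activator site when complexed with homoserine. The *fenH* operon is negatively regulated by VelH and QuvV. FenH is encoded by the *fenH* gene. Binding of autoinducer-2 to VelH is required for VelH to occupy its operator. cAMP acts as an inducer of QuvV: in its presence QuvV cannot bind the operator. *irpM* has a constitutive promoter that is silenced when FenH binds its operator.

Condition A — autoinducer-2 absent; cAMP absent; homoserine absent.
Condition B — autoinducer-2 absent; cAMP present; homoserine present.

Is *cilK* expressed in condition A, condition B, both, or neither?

neither

Condition A:
Autoinducer-2 is absent, so VelH is inactive.
cAMP is absent, so QuvV is active.
With repressor QuvV bound, *fenH* is not transcribed.
So FenH is not produced.
With no repressor bound, *irpM* is transcribed.
So IrpM is produced and active.
Homoserine is absent, so YilM is inactive.
Required activator YilM is absent, so *cilK* is not transcribed.
→ *cilK* is OFF in A.
Condition B:
Autoinducer-2 is absent, so VelH is inactive.
cAMP is present, so QuvV is inactive.
With no repressor bound, *fenH* is transcribed.
So FenH is produced and active.
With repressor FenH bound, *irpM* is not transcribed.
So IrpM is not produced.
Homoserine is present, so YilM is active.
Required activator IrpM is absent, so *cilK* is not transcribed.
→ *cilK* is OFF in B.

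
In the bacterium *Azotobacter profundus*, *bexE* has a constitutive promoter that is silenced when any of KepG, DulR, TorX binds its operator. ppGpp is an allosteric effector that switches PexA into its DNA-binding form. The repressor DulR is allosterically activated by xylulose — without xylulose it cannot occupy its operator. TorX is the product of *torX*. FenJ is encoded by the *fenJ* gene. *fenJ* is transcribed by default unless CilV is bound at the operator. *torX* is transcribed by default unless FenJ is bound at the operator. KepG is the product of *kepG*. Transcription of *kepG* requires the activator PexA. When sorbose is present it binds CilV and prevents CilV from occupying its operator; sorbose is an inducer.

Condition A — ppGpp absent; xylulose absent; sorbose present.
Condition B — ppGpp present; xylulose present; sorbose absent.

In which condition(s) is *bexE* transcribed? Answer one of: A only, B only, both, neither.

Condition A:
ppGpp is absent, so PexA is inactive.
Required activator PexA is absent, so *kepG* is not transcribed.
So KepG is not produced.
Xylulose is absent, so DulR is inactive.
Sorbose is present, so CilV is inactive.
With no repressor bound, *fenJ* is transcribed.
So FenJ is produced and active.
With repressor FenJ bound, *torX* is not transcribed.
So TorX is not produced.
With no repressor bound, *bexE* is transcribed.
→ *bexE* is ON in A.
Condition B:
ppGpp is present, so PexA is active.
No repressor is bound and PexA is active, so *kepG* is transcribed.
So KepG is produced and active.
Xylulose is present, so DulR is active.
Sorbose is absent, so CilV is active.
With repressor CilV bound, *fenJ* is not transcribed.
So FenJ is not produced.
With no repressor bound, *torX* is transcribed.
So TorX is produced and active.
With repressor KepG bound, *bexE* is not transcribed.
→ *bexE* is OFF in B.

A only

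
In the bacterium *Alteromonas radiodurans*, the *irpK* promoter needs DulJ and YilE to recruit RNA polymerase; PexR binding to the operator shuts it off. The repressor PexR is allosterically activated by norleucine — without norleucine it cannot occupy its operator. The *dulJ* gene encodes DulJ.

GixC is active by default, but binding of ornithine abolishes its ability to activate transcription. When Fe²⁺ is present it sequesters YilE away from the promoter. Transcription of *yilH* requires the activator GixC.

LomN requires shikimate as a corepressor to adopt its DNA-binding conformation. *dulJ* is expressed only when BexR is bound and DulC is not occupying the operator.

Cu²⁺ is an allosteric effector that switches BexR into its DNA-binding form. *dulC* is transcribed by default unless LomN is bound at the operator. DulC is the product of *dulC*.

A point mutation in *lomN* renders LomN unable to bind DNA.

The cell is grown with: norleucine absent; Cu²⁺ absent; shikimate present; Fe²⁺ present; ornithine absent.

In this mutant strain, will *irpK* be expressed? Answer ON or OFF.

Cu²⁺ is absent, so BexR is inactive.
LomN is non-functional in this strain, so it has no effect.
With no repressor bound, *dulC* is transcribed.
So DulC is produced and active.
With repressor DulC bound, *dulJ* is not transcribed.
So DulJ is not produced.
Norleucine is absent, so PexR is inactive.
Fe²⁺ is present, so YilE is inactive.
Required activator DulJ is absent, so *irpK* is not transcribed.

OFF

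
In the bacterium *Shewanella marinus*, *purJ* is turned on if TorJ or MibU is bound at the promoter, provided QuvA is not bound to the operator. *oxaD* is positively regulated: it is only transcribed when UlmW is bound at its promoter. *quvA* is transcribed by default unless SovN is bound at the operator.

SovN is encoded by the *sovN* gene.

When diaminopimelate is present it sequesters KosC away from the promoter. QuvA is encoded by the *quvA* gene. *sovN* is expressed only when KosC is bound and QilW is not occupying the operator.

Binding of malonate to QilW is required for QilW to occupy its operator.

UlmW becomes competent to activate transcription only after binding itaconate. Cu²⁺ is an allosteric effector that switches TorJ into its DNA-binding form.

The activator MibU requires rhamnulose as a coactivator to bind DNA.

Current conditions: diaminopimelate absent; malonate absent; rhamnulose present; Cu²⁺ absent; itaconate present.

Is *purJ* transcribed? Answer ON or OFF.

Cu²⁺ is absent, so TorJ is inactive.
Rhamnulose is present, so MibU is active.
Diaminopimelate is absent, so KosC is active.
Malonate is absent, so QilW is inactive.
No repressor is bound and KosC is active, so *sovN* is transcribed.
So SovN is produced and active.
With repressor SovN bound, *quvA* is not transcribed.
So QuvA is not produced.
Activator MibU is present, so *purJ* is transcribed.

ON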